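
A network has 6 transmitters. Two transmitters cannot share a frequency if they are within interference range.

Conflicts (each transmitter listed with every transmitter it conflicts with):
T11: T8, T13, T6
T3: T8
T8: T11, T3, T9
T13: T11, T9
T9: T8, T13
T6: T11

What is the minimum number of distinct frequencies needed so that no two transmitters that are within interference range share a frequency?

2

T13 and T9 conflict, so at least 2 frequencies are needed.
2 frequencies suffice: frequency 1 → {T8, T13, T6}; frequency 2 → {T11, T3, T9}. Every pair that conflicts lands in different frequencies.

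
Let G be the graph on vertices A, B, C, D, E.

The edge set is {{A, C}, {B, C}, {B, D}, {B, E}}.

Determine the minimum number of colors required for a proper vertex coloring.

A and C are adjacent, so at least 2 colors are needed.
2 colors suffice: A=1, B=1, C=2, D=2, E=2. Each edge has distinct colors on its endpoints.

2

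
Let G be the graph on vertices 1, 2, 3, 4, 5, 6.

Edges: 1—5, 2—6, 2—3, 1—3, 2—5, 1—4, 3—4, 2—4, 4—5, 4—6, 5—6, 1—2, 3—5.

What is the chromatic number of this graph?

1, 2, 3, 4, 5 are mutually adjacent (a clique of size 5), so at least 5 colors are needed.
5 colors suffice: color a → {4}; color b → {5}; color c → {2}; color d → {1, 6}; color e → {3}. Every edge joins two different colors.

5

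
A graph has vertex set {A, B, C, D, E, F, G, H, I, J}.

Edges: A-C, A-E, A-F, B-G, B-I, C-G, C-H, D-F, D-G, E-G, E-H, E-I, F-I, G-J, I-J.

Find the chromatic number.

3

The cycle D-F-A-C-G-D has odd length 5, so it cannot be 2-colored; at least 3 colors are needed.
3 colors suffice: color red → {A, G, H, I}; color blue → {B, C, E, F, J}; color green → {D}. No two adjacent vertices share a color.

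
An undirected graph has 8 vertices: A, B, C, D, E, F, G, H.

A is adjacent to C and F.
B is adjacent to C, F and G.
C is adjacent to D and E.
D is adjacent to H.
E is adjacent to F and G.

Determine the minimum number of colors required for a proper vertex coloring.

A and C are adjacent, so at least 2 colors are needed.
A valid assignment using 2 colors: A=blue, B=blue, C=red, D=blue, E=blue, F=red, G=red, H=red. Every edge joins two different colors.

2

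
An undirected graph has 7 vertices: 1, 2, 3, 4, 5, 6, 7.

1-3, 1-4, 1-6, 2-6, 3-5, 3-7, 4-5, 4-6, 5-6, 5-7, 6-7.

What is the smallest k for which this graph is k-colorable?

3, 5, 7 are pairwise adjacent, so at least 3 colors are needed.
A valid assignment using 3 colors: 1=b, 2=b, 3=a, 4=c, 5=b, 6=a, 7=c. Each edge has distinct colors on its endpoints.

3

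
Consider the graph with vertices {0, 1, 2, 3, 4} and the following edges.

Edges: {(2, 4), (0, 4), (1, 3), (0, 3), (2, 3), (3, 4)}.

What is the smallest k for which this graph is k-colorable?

3

0, 3, 4 are pairwise adjacent, so at least 3 colors are needed.
3 colors suffice: 0=c, 1=b, 2=c, 3=a, 4=b. No two adjacent vertices share a color.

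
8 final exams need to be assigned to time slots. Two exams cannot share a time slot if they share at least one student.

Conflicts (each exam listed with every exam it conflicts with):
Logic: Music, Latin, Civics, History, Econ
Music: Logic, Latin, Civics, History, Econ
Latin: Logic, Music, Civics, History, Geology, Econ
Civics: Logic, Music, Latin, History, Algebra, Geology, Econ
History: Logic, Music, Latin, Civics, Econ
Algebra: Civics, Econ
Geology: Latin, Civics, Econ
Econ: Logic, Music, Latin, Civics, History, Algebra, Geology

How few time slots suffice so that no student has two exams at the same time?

Logic, Music, Latin, Civics, History, Econ are mutually in conflict, so at least 6 time slots are needed.
A valid assignment using 6 time slots: Logic=5, Music=6, Latin=3, Civics=2, History=4, Algebra=3, Geology=4, Econ=1. No two conflicting exams share a time slot.

6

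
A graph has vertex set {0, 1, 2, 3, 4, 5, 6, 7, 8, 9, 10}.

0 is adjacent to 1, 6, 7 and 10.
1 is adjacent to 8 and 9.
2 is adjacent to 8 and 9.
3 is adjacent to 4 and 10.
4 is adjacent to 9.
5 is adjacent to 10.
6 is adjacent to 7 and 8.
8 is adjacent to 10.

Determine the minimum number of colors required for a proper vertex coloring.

3

0, 6, 7 form a triangle, so at least 3 colors are needed.
One proper 3-coloring: 0=b, 1=c, 2=c, 3=c, 4=b, 5=b, 6=a, 7=c, 8=b, 9=a, 10=a. Each edge has distinct colors on its endpoints.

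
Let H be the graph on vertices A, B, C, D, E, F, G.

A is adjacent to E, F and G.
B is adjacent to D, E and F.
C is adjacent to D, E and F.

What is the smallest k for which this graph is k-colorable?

2

A and G are adjacent, so at least 2 colors are needed.
One proper 2-coloring: A=1, B=1, C=1, D=2, E=2, F=2, G=2. Every edge joins two different colors.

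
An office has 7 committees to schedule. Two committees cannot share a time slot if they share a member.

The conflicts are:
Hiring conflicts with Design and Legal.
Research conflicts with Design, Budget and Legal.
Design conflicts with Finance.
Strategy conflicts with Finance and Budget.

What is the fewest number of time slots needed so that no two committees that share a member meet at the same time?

The cycle Design-Research-Budget-Strategy-Finance-Design has odd length 5, so it cannot be 2-colored; at least 3 time slots are needed.
3 time slots suffice: Hiring=1, Research=1, Design=2, Strategy=1, Finance=3, Budget=2, Legal=2. No two conflicting committees share a time slot.

3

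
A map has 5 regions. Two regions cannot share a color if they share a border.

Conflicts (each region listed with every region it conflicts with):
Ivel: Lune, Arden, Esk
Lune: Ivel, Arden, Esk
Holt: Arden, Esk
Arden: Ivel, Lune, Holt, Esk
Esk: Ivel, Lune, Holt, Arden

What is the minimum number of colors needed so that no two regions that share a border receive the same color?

4

Ivel, Lune, Arden, Esk all conflict with each other, so at least 4 colors are needed.
4 colors suffice: color 1 → {Esk}; color 2 → {Arden}; color 3 → {Ivel, Holt}; color 4 → {Lune}. Every pair that conflicts lands in different colors.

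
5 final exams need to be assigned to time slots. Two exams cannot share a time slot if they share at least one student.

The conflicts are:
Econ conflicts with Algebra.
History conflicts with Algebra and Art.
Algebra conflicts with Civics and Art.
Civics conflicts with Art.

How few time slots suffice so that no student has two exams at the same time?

History, Algebra, Art pairwise conflict, so at least 3 time slots are needed.
3 time slots suffice: time slot 1 → {Algebra}; time slot 2 → {Econ, Art}; time slot 3 → {History, Civics}. Each listed conflict is separated.

3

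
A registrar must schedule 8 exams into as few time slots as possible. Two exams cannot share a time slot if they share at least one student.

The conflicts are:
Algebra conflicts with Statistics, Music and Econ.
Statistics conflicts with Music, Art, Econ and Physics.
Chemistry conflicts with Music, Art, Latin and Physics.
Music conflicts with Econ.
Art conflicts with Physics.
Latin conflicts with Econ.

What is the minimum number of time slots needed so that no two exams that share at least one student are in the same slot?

4

Algebra, Statistics, Music, Econ pairwise conflict, so at least 4 time slots are needed.
4 time slots suffice: time slot 1 → {Statistics, Chemistry}; time slot 2 → {Econ, Physics}; time slot 3 → {Music, Art, Latin}; time slot 4 → {Algebra}. No two conflicting exams share a time slot.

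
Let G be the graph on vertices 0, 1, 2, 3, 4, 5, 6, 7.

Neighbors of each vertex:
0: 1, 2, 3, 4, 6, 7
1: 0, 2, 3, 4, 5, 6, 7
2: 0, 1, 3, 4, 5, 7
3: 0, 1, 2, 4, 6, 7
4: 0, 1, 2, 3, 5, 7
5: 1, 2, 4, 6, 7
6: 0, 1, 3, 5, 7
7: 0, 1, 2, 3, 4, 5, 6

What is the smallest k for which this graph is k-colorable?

6

0, 1, 2, 3, 4, 7 form a clique, so at least 6 colors are needed.
A valid assignment using 6 colors: 0=purple, 1=red, 2=yellow, 3=green, 4=orange, 5=green, 6=yellow, 7=blue. Every edge joins two different colors.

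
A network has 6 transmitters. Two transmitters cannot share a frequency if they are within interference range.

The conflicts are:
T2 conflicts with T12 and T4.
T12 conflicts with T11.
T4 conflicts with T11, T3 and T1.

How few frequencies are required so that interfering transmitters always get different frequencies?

2

T2 and T12 conflict, so at least 2 frequencies are needed.
2 frequencies suffice: frequency 1 → {T12, T4}; frequency 2 → {T2, T11, T3, T1}. Each listed conflict is separated.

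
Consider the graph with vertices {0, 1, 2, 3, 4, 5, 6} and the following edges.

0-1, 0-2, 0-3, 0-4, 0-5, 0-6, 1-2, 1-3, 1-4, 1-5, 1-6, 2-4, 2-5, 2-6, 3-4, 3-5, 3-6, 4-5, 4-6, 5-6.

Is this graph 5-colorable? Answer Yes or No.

0, 1, 3, 4, 5, 6 are pairwise adjacent (a clique of size 6), so at least 6 colors are needed.
So 5 colors are not enough.

No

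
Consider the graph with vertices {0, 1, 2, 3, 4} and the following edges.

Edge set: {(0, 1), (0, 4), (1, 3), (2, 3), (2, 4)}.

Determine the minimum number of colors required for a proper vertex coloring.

3

The cycle 2-3-1-0-4-2 has odd length 5, so it cannot be 2-colored; at least 3 colors are needed.
One proper 3-coloring: 0=b, 1=a, 2=a, 3=b, 4=c. No two adjacent vertices share a color.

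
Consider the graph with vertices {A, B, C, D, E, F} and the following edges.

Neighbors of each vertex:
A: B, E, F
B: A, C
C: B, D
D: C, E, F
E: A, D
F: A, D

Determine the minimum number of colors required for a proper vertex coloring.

The cycle C-B-A-E-D-C has odd length 5, so it cannot be 2-colored; at least 3 colors are needed.
A valid assignment using 3 colors: A=1, B=3, C=2, D=1, E=2, F=2. No two adjacent vertices share a color.

3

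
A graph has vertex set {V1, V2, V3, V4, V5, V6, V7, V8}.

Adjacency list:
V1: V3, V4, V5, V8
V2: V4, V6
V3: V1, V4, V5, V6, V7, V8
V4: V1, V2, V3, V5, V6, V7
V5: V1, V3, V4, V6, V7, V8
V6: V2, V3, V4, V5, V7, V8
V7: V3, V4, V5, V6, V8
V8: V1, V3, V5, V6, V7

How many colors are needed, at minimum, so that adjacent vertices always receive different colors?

5

V3, V5, V6, V7, V8 form a clique, so at least 5 colors are needed.
5 colors suffice: V1=G, V2=R, V3=R, V4=Y, V5=B, V6=G, V7=P, V8=Y. Each edge has distinct colors on its endpoints.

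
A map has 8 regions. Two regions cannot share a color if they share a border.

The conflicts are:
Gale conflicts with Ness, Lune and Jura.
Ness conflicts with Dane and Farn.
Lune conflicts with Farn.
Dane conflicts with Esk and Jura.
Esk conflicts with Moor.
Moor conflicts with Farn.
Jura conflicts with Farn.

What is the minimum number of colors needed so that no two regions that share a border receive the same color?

The cycle Moor-Esk-Dane-Ness-Farn-Moor has odd length 5, so it cannot be 2-colored; at least 3 colors are needed.
A valid assignment using 3 colors: Gale=1, Ness=2, Lune=2, Dane=1, Esk=2, Moor=3, Jura=2, Farn=1. No two conflicting regions share a color.

3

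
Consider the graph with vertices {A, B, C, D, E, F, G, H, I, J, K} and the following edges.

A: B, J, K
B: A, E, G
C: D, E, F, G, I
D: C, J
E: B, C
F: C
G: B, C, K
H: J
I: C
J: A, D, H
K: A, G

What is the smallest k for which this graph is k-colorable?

2

D and J are adjacent, so at least 2 colors are needed.
2 colors suffice: color 1 → {B, C, J, K}; color 2 → {A, D, E, F, G, H, I}. Every edge joins two different colors.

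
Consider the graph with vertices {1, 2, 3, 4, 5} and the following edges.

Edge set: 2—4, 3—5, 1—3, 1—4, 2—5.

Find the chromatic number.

3

The cycle 4-2-5-3-1-4 has odd length 5, so it cannot be 2-colored; at least 3 colors are needed.
One proper 3-coloring: 1=a, 2=c, 3=b, 4=b, 5=a. Each edge has distinct colors on its endpoints.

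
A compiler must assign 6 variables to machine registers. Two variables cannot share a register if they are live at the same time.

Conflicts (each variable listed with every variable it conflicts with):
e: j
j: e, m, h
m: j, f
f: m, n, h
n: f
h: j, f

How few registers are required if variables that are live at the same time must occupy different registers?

2

j and h conflict, so at least 2 registers are needed.
Using 2 registers: e=2, j=1, m=2, f=1, n=2, h=2. Each listed conflict is separated.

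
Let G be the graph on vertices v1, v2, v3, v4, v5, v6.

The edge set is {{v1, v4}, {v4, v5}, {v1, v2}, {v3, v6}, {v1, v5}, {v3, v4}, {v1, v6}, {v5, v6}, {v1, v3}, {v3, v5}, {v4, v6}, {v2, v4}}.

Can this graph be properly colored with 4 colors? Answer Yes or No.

No

v1, v3, v4, v5, v6 form a clique, so at least 5 colors are needed.
So 4 colors are not enough.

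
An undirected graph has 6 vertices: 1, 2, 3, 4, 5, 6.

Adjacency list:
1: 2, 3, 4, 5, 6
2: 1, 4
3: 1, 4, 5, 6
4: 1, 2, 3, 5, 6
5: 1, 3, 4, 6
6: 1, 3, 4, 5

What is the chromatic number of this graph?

5

1, 3, 4, 5, 6 form a clique, so at least 5 colors are needed.
A valid assignment using 5 colors: 1=red, 2=green, 3=yellow, 4=blue, 5=green, 6=purple. Every edge joins two different colors.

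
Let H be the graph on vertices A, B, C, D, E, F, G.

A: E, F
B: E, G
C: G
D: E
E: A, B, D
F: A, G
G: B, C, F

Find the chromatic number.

The cycle F-G-B-E-A-F has odd length 5, so it cannot be 2-colored; at least 3 colors are needed.
One proper 3-coloring: A=3, B=2, C=2, D=2, E=1, F=2, G=1. No two adjacent vertices share a color.

3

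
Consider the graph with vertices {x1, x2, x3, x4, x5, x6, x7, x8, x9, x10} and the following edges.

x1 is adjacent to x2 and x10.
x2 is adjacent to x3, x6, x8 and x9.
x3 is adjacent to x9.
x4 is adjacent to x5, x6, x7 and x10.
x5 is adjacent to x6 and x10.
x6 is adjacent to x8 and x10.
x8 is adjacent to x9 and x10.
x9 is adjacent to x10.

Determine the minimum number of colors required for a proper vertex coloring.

x4, x5, x6, x10 are mutually adjacent (a clique of size 4), so at least 4 colors are needed.
4 colors suffice: color 1 → {x2, x7, x10}; color 2 → {x1, x6, x9}; color 3 → {x3, x4, x8}; color 4 → {x5}. No two adjacent vertices share a color.

4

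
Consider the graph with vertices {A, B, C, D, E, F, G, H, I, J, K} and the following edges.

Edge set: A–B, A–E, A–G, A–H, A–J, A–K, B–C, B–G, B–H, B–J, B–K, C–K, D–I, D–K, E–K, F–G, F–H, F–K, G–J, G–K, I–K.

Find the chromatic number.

4

A, B, G, K are pairwise adjacent (a clique of size 4), so at least 4 colors are needed.
4 colors suffice: A=3, B=2, C=3, D=3, E=2, F=2, G=4, H=1, I=2, J=1, K=1. Every edge joins two different colors.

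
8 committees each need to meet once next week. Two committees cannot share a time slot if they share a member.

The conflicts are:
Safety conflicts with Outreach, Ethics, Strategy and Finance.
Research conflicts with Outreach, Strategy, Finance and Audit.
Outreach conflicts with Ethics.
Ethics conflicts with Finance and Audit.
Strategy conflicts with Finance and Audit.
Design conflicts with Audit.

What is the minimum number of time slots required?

3

Research, Strategy, Finance all conflict with each other, so at least 3 time slots are needed.
3 time slots suffice: Safety=1, Research=1, Outreach=3, Ethics=2, Strategy=2, Finance=3, Design=1, Audit=3. No two conflicting committees share a time slot.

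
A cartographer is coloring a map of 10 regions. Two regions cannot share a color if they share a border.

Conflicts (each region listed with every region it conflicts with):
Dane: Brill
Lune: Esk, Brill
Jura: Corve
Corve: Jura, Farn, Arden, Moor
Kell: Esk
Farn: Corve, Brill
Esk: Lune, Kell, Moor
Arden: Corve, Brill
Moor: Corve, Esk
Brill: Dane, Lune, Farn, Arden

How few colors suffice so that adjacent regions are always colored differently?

2

Kell and Esk conflict, so at least 2 colors are needed.
A valid assignment using 2 colors: Dane=2, Lune=2, Jura=2, Corve=1, Kell=2, Farn=2, Esk=1, Arden=2, Moor=2, Brill=1. Every pair that conflicts lands in different colors.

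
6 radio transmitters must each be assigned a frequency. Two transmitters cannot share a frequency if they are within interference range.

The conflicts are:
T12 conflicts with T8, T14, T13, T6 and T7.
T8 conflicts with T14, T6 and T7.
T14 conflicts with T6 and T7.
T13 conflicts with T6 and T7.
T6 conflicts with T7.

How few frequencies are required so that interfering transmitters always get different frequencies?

T12, T8, T14, T6, T7 pairwise conflict, so at least 5 frequencies are needed.
Using 5 frequencies: T12=1, T8=5, T14=4, T13=4, T6=3, T7=2. Every pair that conflicts lands in different frequencies.

5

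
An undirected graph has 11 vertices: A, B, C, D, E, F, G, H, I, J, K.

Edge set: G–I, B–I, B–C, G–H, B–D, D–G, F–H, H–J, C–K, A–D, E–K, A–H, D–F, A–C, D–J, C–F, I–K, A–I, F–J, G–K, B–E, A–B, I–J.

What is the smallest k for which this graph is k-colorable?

G, I, K are pairwise adjacent, so at least 3 colors are needed.
A valid assignment using 3 colors: A=red, B=green, C=blue, D=blue, E=red, F=red, G=red, H=blue, I=blue, J=green, K=green. Each edge has distinct colors on its endpoints.

3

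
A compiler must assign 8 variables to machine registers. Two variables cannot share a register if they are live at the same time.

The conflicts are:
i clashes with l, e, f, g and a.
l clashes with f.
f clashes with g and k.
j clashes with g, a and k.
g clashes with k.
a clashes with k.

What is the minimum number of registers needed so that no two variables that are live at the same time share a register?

i, f, g all conflict with each other, so at least 3 registers are needed.
3 registers suffice: register 1 → {i, k}; register 2 → {l, e, g, a}; register 3 → {f, j}. Each listed conflict is separated.

3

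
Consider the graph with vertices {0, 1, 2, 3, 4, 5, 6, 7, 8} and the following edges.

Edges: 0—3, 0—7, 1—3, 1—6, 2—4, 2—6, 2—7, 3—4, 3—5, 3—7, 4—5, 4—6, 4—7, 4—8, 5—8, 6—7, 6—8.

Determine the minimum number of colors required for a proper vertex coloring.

4

2, 4, 6, 7 are mutually adjacent (a clique of size 4), so at least 4 colors are needed.
4 colors suffice: 0=a, 1=a, 2=d, 3=b, 4=a, 5=c, 6=b, 7=c, 8=d. Each edge has distinct colors on its endpoints.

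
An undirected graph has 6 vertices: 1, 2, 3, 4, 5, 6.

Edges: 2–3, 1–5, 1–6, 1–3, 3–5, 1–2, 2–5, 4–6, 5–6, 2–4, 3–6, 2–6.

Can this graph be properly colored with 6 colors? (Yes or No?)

The chromatic number is 5. 1, 2, 3, 5, 6 form a clique, so at least 5 colors are needed.
5 colors suffice: color red → {2}; color blue → {6}; color green → {1, 4}; color yellow → {5}; color purple → {3}.
Since 6 ≥ 5, a proper 6-coloring certainly exists.

Yes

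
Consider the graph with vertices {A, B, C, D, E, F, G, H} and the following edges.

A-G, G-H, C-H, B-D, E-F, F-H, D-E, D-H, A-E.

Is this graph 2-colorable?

No

The cycle D-H-G-A-E-D has odd length 5, so it cannot be 2-colored; at least 3 colors are needed.
So 2 colors are not enough.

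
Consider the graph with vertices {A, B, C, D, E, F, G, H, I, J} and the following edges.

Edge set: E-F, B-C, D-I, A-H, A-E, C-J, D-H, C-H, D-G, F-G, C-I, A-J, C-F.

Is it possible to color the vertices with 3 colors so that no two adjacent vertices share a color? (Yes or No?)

The chromatic number is 3. The cycle F-C-I-D-G-F has odd length 5, so it cannot be 2-colored; at least 3 colors are needed.
One proper 3-coloring: A=1, B=2, C=1, D=1, E=3, F=2, G=3, H=2, I=2, J=2.
That is already a proper 3-coloring.

Yes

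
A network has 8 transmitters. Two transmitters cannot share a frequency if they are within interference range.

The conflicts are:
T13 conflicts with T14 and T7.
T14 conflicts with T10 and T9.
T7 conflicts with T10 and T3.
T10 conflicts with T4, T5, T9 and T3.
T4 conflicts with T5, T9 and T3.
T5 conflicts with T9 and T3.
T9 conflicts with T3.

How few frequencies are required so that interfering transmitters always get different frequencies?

5

T10, T4, T5, T9, T3 all conflict with each other, so at least 5 frequencies are needed.
5 frequencies suffice: frequency 1 → {T13, T10}; frequency 2 → {T14, T3}; frequency 3 → {T7, T9}; frequency 4 → {T4}; frequency 5 → {T5}. Each listed conflict is separated.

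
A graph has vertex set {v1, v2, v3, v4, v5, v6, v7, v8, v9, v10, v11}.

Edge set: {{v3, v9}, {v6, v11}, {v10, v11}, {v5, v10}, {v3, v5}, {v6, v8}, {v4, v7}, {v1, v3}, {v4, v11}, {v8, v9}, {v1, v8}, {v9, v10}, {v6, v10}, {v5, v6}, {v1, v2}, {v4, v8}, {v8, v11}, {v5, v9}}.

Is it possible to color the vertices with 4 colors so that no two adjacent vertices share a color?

Yes

The chromatic number is 3. v3, v5, v9 are pairwise adjacent, so at least 3 colors are needed.
3 colors suffice: color 1 → {v2, v3, v7, v8, v10}; color 2 → {v1, v5, v11}; color 3 → {v4, v6, v9}.
Since 4 ≥ 3, a proper 4-coloring certainly exists.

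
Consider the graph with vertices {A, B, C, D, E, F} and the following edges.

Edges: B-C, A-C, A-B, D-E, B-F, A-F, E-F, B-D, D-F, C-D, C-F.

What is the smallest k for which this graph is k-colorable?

4

B, C, D, F are mutually adjacent (a clique of size 4), so at least 4 colors are needed.
4 colors suffice: color 1 → {F}; color 2 → {A, D}; color 3 → {B, E}; color 4 → {C}. Each edge has distinct colors on its endpoints.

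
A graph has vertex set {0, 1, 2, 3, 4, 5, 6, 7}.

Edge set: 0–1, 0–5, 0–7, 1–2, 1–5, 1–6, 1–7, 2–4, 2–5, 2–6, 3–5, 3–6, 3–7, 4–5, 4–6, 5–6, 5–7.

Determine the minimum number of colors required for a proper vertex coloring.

0, 1, 5, 7 are mutually adjacent (a clique of size 4), so at least 4 colors are needed.
A valid assignment using 4 colors: 0=yellow, 1=blue, 2=yellow, 3=blue, 4=blue, 5=red, 6=green, 7=green. Each edge has distinct colors on its endpoints.

4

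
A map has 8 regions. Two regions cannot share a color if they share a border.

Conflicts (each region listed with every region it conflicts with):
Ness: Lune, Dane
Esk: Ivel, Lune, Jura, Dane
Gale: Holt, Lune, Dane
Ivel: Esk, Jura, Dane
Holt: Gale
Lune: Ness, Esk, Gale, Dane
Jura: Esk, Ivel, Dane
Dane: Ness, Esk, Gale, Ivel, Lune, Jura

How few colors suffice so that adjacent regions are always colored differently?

Esk, Ivel, Jura, Dane all conflict with each other, so at least 4 colors are needed.
4 colors suffice: color 1 → {Holt, Dane}; color 2 → {Ivel, Lune}; color 3 → {Ness, Esk, Gale}; color 4 → {Jura}. No two conflicting regions share a color.

4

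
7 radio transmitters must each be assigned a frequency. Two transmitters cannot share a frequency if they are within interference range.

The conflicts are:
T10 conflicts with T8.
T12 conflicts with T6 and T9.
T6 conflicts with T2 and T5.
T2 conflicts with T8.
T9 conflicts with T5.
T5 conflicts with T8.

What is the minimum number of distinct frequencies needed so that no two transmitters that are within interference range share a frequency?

2

T9 and T5 conflict, so at least 2 frequencies are needed.
2 frequencies suffice: T10=1, T12=1, T6=2, T2=1, T9=2, T5=1, T8=2. Each listed conflict is separated.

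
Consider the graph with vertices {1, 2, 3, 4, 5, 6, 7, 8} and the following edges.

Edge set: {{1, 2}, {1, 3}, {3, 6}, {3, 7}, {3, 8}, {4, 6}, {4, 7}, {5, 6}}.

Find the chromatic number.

2

1 and 2 are adjacent, so at least 2 colors are needed.
2 colors suffice: color a → {2, 3, 4, 5}; color b → {1, 6, 7, 8}. Each edge has distinct colors on its endpoints.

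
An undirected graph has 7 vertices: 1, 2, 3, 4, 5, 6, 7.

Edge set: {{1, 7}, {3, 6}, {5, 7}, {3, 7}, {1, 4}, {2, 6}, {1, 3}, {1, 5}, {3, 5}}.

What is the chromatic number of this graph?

4

1, 3, 5, 7 are pairwise adjacent (a clique of size 4), so at least 4 colors are needed.
4 colors suffice: 1=a, 2=b, 3=b, 4=b, 5=d, 6=a, 7=c. Every edge joins two different colors.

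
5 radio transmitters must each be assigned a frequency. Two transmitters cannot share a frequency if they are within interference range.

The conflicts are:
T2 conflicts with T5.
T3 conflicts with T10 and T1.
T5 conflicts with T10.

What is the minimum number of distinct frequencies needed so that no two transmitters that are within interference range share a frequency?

T5 and T10 conflict, so at least 2 frequencies are needed.
Using 2 frequencies: T2=1, T3=2, T5=2, T10=1, T1=1. No two conflicting transmitters share a frequency.

2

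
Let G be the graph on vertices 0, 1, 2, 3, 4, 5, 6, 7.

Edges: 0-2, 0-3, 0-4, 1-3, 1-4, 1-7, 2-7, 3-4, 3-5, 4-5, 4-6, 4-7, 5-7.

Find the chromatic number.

1, 3, 4 form a triangle, so at least 3 colors are needed.
A valid assignment using 3 colors: 0=c, 1=c, 2=a, 3=b, 4=a, 5=c, 6=b, 7=b. No two adjacent vertices share a color.

3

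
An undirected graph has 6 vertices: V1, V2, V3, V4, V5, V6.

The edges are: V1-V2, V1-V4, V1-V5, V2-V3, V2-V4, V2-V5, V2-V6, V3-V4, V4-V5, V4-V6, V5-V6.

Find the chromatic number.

V2, V4, V5, V6 form a clique, so at least 4 colors are needed.
A valid assignment using 4 colors: V1=4, V2=1, V3=3, V4=2, V5=3, V6=4. Each edge has distinct colors on its endpoints.

4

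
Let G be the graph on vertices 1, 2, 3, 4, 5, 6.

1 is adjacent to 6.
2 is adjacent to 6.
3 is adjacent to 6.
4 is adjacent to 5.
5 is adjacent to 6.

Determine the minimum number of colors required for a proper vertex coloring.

2

4 and 5 are adjacent, so at least 2 colors are needed.
2 colors suffice: color a → {4, 6}; color b → {1, 2, 3, 5}. Each edge has distinct colors on its endpoints.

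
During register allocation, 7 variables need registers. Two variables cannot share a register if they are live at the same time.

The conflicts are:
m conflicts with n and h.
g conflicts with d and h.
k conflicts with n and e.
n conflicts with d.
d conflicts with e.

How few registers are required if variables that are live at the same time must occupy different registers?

3

The cycle m-n-d-g-h-m has odd length 5, so it cannot be 2-colored; at least 3 registers are needed.
3 registers suffice: register 1 → {k, d, h}; register 2 → {g, n, e}; register 3 → {m}. Every pair that conflicts lands in different registers.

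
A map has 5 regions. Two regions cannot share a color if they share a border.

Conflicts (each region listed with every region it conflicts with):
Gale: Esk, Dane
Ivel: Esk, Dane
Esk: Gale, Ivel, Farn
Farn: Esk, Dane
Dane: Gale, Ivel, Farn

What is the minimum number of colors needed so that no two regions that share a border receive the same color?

2

Gale and Esk conflict, so at least 2 colors are needed.
2 colors suffice: Gale=2, Ivel=2, Esk=1, Farn=2, Dane=1. No two conflicting regions share a color.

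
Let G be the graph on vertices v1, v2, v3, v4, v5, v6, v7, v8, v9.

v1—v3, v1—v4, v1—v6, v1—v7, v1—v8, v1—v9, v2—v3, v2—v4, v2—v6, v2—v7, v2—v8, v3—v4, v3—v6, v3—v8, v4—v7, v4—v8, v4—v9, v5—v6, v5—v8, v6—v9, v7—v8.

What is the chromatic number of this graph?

4

v1, v3, v4, v8 are pairwise adjacent (a clique of size 4), so at least 4 colors are needed.
4 colors suffice: v1=1, v2=1, v3=4, v4=3, v5=1, v6=2, v7=4, v8=2, v9=4. Every edge joins two different colors.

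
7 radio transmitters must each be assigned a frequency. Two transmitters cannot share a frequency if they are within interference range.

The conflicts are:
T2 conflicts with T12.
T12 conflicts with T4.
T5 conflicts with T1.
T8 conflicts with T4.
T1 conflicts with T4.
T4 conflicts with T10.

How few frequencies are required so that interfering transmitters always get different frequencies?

T8 and T4 conflict, so at least 2 frequencies are needed.
2 frequencies suffice: frequency 1 → {T2, T5, T4}; frequency 2 → {T12, T8, T1, T10}. Every pair that conflicts lands in different frequencies.

2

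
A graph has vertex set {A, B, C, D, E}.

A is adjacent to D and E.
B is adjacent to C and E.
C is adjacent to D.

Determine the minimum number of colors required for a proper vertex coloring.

3

The cycle C-D-A-E-B-C has odd length 5, so it cannot be 2-colored; at least 3 colors are needed.
3 colors suffice: color red → {A, C}; color blue → {B, D}; color green → {E}. Every edge joins two different colors.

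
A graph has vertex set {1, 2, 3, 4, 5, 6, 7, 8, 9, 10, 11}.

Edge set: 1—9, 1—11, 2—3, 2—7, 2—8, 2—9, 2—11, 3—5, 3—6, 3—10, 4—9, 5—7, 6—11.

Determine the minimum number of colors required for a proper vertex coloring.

2

1 and 9 are adjacent, so at least 2 colors are needed.
One proper 2-coloring: 1=a, 2=a, 3=b, 4=a, 5=a, 6=a, 7=b, 8=b, 9=b, 10=a, 11=b. No two adjacent vertices share a color.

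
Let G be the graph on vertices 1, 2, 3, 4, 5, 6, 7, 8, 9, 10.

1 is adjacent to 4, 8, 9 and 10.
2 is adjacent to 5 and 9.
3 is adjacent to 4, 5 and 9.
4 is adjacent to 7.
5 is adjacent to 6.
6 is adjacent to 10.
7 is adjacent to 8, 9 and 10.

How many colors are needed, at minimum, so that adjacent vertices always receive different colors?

2

7 and 10 are adjacent, so at least 2 colors are needed.
A valid assignment using 2 colors: 1=red, 2=red, 3=red, 4=blue, 5=blue, 6=red, 7=red, 8=blue, 9=blue, 10=blue. Each edge has distinct colors on its endpoints.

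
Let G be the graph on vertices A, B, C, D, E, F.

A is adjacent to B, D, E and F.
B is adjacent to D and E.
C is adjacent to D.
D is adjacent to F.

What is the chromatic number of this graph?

3

A, B, D form a triangle, so at least 3 colors are needed.
3 colors suffice: color 1 → {D, E}; color 2 → {A, C}; color 3 → {B, F}. No two adjacent vertices share a color.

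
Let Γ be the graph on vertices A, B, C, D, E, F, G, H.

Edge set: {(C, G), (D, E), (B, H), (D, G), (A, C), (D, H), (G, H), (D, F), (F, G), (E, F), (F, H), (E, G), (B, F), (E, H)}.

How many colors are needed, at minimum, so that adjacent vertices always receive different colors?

D, E, F, G, H form a clique, so at least 5 colors are needed.
5 colors suffice: color 1 → {C, H}; color 2 → {A, B, G}; color 3 → {F}; color 4 → {E}; color 5 → {D}. Each edge has distinct colors on its endpoints.

5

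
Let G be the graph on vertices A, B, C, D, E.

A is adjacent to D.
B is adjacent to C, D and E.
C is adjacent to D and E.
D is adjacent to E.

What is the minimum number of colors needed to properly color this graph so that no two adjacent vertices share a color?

B, C, D, E form a clique, so at least 4 colors are needed.
4 colors suffice: color 1 → {D}; color 2 → {A, B}; color 3 → {C}; color 4 → {E}. Every edge joins two different colors.

4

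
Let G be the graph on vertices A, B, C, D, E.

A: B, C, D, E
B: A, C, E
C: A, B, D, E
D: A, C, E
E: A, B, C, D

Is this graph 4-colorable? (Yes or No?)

Yes

The chromatic number is 4. A, C, D, E form a clique, so at least 4 colors are needed.
4 colors suffice: color 1 → {E}; color 2 → {A}; color 3 → {C}; color 4 → {B, D}.
That is already a proper 4-coloring.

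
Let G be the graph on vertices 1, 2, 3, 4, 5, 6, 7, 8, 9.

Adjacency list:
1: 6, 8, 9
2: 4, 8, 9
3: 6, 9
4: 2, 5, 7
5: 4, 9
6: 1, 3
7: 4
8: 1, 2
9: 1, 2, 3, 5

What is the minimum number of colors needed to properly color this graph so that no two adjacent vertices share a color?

1 and 9 are adjacent, so at least 2 colors are needed.
2 colors suffice: color red → {4, 6, 8, 9}; color blue → {1, 2, 3, 5, 7}. Every edge joins two different colors.

2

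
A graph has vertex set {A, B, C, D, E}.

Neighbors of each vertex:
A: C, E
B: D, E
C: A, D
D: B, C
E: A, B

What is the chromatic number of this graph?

3

The cycle C-A-E-B-D-C has odd length 5, so it cannot be 2-colored; at least 3 colors are needed.
A valid assignment using 3 colors: A=2, B=2, C=3, D=1, E=1. No two adjacent vertices share a color.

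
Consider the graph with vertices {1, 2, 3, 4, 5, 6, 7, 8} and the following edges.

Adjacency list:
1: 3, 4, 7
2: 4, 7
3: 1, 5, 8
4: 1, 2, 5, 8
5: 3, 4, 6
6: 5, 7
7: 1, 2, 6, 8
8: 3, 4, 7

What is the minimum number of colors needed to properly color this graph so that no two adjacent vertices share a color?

3

The cycle 2-7-6-5-4-2 has odd length 5, so it cannot be 2-colored; at least 3 colors are needed.
3 colors suffice: color a → {3, 4, 7}; color b → {1, 2, 5, 8}; color c → {6}. Each edge has distinct colors on its endpoints.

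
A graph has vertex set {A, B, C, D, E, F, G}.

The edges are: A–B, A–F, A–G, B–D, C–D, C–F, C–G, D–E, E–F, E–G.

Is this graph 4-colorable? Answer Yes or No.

The chromatic number is 3. The cycle C-D-B-A-G-C has odd length 5, so it cannot be 2-colored; at least 3 colors are needed.
3 colors suffice: A=red, B=green, C=red, D=blue, E=red, F=blue, G=blue.
Since 4 ≥ 3, a proper 4-coloring certainly exists.

Yes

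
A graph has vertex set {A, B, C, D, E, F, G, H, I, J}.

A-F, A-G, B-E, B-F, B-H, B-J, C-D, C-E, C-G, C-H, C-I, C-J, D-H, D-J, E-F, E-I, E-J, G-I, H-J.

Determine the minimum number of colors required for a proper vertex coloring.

4

C, D, H, J are pairwise adjacent (a clique of size 4), so at least 4 colors are needed.
4 colors suffice: color red → {A, B, C}; color blue → {F, G, J}; color green → {E, H}; color yellow → {D, I}. Every edge joins two different colors.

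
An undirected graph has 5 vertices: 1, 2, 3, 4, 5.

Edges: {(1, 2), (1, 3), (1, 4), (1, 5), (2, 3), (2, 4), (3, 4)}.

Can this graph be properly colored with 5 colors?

Yes

The chromatic number is 4. 1, 2, 3, 4 form a clique, so at least 4 colors are needed.
4 colors suffice: color red → {1}; color blue → {4, 5}; color green → {3}; color yellow → {2}.
Since 5 ≥ 4, a proper 5-coloring certainly exists.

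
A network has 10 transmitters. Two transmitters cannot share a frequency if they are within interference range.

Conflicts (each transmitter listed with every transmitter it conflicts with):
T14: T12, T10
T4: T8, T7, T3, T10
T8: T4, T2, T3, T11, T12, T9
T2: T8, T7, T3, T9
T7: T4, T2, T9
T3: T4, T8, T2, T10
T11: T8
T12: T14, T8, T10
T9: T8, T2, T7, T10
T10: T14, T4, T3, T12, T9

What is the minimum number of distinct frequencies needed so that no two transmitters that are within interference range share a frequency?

3

T14, T12, T10 are mutually in conflict, so at least 3 frequencies are needed.
3 frequencies suffice: T14=3, T4=2, T8=1, T2=2, T7=1, T3=3, T11=2, T12=2, T9=3, T10=1. Each listed conflict is separated.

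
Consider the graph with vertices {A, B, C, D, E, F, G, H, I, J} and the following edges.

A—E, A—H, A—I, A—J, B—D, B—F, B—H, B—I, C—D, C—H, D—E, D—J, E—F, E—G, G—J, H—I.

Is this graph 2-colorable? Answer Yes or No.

No

A, H, I form a triangle, so at least 3 colors are needed.
So 2 colors are not enough.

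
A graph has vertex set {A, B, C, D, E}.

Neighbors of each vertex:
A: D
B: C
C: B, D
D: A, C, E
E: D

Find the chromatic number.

C and D are adjacent, so at least 2 colors are needed.
2 colors suffice: color 1 → {B, D}; color 2 → {A, C, E}. No two adjacent vertices share a color.

2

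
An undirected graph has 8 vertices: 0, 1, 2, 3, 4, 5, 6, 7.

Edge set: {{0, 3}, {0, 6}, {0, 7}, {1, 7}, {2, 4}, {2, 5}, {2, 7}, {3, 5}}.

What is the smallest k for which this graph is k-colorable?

The cycle 0-7-2-5-3-0 has odd length 5, so it cannot be 2-colored; at least 3 colors are needed.
3 colors suffice: 0=red, 1=red, 2=red, 3=blue, 4=blue, 5=green, 6=blue, 7=blue. No two adjacent vertices share a color.

3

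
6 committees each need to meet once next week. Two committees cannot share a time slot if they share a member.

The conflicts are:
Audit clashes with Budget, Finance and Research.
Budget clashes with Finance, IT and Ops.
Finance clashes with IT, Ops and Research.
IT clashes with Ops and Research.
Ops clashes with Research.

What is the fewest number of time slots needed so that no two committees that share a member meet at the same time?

4

Finance, IT, Ops, Research are mutually in conflict, so at least 4 time slots are needed.
4 time slots suffice: Audit=3, Budget=2, Finance=1, IT=3, Ops=4, Research=2. Every pair that conflicts lands in different time slots.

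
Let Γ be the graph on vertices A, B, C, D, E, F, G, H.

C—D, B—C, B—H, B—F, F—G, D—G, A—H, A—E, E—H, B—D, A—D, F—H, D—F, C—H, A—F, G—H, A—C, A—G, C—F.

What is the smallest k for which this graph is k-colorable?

4

A, C, D, F are mutually adjacent (a clique of size 4), so at least 4 colors are needed.
4 colors suffice: color red → {A, B}; color blue → {E, F}; color green → {D, H}; color yellow → {C, G}. Each edge has distinct colors on its endpoints.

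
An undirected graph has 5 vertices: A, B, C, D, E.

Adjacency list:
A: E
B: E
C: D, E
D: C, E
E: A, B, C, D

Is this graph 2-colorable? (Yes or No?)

No

C, D, E are mutually adjacent, so at least 3 colors are needed.
So 2 colors are not enough.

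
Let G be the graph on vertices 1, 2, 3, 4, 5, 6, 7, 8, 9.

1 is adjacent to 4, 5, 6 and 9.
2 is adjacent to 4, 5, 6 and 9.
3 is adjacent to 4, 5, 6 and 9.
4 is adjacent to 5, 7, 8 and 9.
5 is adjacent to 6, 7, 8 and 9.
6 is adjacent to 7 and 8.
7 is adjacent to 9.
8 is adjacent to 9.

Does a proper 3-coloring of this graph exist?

No

4, 5, 7, 9 are mutually adjacent (a clique of size 4), so at least 4 colors are needed.
So 3 colors are not enough.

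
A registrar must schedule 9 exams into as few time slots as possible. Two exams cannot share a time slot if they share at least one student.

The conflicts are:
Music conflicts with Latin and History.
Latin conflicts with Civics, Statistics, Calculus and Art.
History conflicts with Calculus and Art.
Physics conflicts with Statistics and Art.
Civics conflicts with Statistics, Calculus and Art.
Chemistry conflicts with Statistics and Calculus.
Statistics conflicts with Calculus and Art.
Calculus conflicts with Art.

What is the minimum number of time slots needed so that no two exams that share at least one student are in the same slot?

Latin, Civics, Statistics, Calculus, Art are mutually in conflict, so at least 5 time slots are needed.
5 time slots suffice: time slot 1 → {History, Statistics}; time slot 2 → {Music, Physics, Calculus}; time slot 3 → {Chemistry, Art}; time slot 4 → {Latin}; time slot 5 → {Civics}. No two conflicting exams share a time slot.

5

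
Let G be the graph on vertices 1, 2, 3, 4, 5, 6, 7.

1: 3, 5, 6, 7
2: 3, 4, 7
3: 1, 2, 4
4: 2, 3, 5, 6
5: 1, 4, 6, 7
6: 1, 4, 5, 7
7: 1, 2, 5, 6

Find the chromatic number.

4

1, 5, 6, 7 are pairwise adjacent (a clique of size 4), so at least 4 colors are needed.
4 colors suffice: 1=a, 2=c, 3=b, 4=a, 5=b, 6=c, 7=d. No two adjacent vertices share a color.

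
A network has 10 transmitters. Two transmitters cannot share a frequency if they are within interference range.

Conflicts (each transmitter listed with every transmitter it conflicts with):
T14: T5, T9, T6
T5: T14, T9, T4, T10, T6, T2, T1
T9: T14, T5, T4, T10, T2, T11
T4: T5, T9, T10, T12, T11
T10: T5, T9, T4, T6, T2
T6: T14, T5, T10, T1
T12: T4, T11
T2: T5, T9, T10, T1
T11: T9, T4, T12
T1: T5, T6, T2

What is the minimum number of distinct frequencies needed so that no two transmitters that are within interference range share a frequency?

T5, T9, T10, T2 are mutually in conflict, so at least 4 frequencies are needed.
4 frequencies suffice: frequency 1 → {T5, T11}; frequency 2 → {T9, T6, T12}; frequency 3 → {T14, T10, T1}; frequency 4 → {T4, T2}. No two conflicting transmitters share a frequency.

4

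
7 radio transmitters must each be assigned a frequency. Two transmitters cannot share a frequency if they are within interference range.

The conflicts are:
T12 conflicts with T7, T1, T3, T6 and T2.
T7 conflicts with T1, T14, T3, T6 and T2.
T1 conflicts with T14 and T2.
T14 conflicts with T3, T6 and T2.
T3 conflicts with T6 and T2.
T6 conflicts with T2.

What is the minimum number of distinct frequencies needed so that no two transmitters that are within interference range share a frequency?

5

T7, T14, T3, T6, T2 are mutually in conflict, so at least 5 frequencies are needed.
5 frequencies suffice: frequency 1 → {T2}; frequency 2 → {T7}; frequency 3 → {T1, T6}; frequency 4 → {T12, T14}; frequency 5 → {T3}. No two conflicting transmitters share a frequency.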